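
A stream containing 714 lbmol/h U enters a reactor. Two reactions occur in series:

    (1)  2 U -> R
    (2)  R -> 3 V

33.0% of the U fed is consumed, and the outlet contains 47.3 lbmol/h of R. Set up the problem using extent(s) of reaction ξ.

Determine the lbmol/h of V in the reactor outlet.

212 lbmol/h

Conversion of U: U consumed = 2ξ₁ = 0.33 × 714 → ξ₁ = 117.8 lbmol/h.
R balance: n_R = 0 + 1ξ₁ − 1ξ₂ = 47.3 → ξ₂ = (1·117.8 − 47.3)/1 = 70.51 lbmol/h.
Outlet amounts (n = n₀ + Σ ν·ξ):
  U: 714 − 2(117.8) = 478.4
  R: 0 + 1(117.8) − 1(70.51) = 47.3
  V: 0 + 3(70.51) = 211.5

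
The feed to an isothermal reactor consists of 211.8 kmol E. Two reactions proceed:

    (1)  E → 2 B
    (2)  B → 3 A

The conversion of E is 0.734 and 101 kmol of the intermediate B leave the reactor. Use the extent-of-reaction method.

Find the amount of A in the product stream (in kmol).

630 kmol

Conversion of E: E consumed = 1ξ₁ = 0.734 × 211.8 → ξ₁ = 155.5 kmol.
B balance: n_B = 0 + 2ξ₁ − 1ξ₂ = 101 → ξ₂ = (2·155.5 − 101)/1 = 209.9 kmol.
Outlet amounts (n = n₀ + Σ ν·ξ):
  E: 211.8 − 1(155.5) = 56.34
  B: 0 + 2(155.5) − 1(209.9) = 101
  A: 0 + 3(209.9) = 629.8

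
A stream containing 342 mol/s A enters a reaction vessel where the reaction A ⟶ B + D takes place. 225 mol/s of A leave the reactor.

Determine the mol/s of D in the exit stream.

For A: n = n₀ − 1ξ → 225 = 342 − 1ξ, giving ξ = 117 mol/s.
Outlet amounts (n = n₀ + ν ξ):
  A: 342 − 1(117) = 225
  B: 0 + 1(117) = 117
  D: 0 + 1(117) = 117

117 mol/s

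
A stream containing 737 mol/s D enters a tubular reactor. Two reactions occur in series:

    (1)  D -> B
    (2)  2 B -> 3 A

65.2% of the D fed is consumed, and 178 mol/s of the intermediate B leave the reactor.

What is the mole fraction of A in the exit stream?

Conversion of D: D consumed = 1ξ₁ = 0.652 × 737 → ξ₁ = 480.5 mol/s.
B balance: n_B = 0 + 1ξ₁ − 2ξ₂ = 178 → ξ₂ = (1·480.5 − 178)/2 = 151.3 mol/s.
Outlet amounts (n = n₀ + Σ ν·ξ):
  D: 737 − 1(480.5) = 256.5
  B: 0 + 1(480.5) − 2(151.3) = 178
  A: 0 + 3(151.3) = 453.8
Total out = 888.3 mol/s; y_A = 453.8 / 888.3 = 0.5109.

0.511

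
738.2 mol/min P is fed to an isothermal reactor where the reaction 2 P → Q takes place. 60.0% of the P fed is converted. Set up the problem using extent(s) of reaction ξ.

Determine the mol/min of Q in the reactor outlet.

P reacted = 0.6 × 738.2 = 442.9 mol/min; ν_P = −2, so ξ = 442.9/2 = 221.5 mol/min.
Outlet amounts (n = n₀ + ν ξ):
  P: 738.2 − 2(221.5) = 295.3
  Q: 0 + 1(221.5) = 221.5

221 mol/min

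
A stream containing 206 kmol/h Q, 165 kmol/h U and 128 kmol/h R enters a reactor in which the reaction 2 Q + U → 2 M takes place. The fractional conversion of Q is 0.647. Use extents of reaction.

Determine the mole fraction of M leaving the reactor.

0.308

Q reacted = 0.647 × 206 = 133.3 kmol/h; ν_Q = −2, so ξ = 133.3/2 = 66.64 kmol/h.
Outlet amounts (n = n₀ + ν ξ):
  Q: 206 − 2(66.64) = 72.72
  U: 165 − 1(66.64) = 98.36
  M: 0 + 2(66.64) = 133.3
  R: 128 (inert)
Total out = 432.4 kmol/h; y_M = 133.3 / 432.4 = 0.3083.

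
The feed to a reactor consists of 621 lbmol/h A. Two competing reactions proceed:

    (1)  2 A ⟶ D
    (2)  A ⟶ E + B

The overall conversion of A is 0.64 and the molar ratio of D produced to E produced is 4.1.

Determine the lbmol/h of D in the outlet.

Conversion of A: A consumed = 0.64 × 621 = 397.4 lbmol/h = 2ξ₁ + 1ξ₂.
Selectivity: 1ξ₁ / (1ξ₂) = 4.1 → ξ₁ = 4.1 ξ₂.
Substitute: (2·4.1 + 1) ξ₂ = 397.4 → ξ₂ = 43.2 lbmol/h, ξ₁ = 177.1 lbmol/h.
Outlet amounts (n = n₀ + Σ ν·ξ):
  A: 621 − 2(177.1) − 1(43.2) = 223.6
  D: 0 + 1(177.1) = 177.1
  E: 0 + 1(43.2) = 43.2
  B: 0 + 1(43.2) = 43.2

177 lbmol/h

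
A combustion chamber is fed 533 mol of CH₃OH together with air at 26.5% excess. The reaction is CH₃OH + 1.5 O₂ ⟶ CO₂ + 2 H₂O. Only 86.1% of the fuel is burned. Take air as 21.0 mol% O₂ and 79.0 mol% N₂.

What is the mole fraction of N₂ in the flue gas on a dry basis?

Stoichiometric O₂ = 1.5 × 533 = 799.5 mol; O₂ fed = 799.5 × 1.265 = 1011 mol.
N₂ fed = 1011 × 79/21 = 3805 mol.
Fuel reacted = 0.861 × 533 → ξ = 458.9 mol.
Outlet (n = n₀ + ν ξ):
  CH₃OH: 533 − 1(458.9) = 74.09
  O₂: 1011 − 1.5(458.9) = 323
  N₂: 3805 (inert)
  CO₂: 0 + 1(458.9) = 458.9
  H₂O: 0 + 2(458.9) = 917.8
Dry total = 4661 mol; y_N₂ (dry) = 3805 / 4661 = 0.8163.

0.816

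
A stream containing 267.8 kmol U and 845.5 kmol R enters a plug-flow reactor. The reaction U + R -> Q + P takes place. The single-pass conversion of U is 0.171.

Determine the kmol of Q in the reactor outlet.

U reacted = 0.171 × 267.8 = 45.79 kmol; ν_U = −1, so ξ = 45.79/1 = 45.79 kmol.
Outlet amounts (n = n₀ + ν ξ):
  U: 267.8 − 1(45.79) = 222
  R: 845.5 − 1(45.79) = 799.7
  Q: 0 + 1(45.79) = 45.79
  P: 0 + 1(45.79) = 45.79

45.8 kmol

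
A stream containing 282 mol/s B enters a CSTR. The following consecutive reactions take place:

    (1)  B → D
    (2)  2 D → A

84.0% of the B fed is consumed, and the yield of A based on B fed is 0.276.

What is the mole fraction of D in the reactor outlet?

Conversion of B: B consumed = 1ξ₁ = 0.84 × 282 → ξ₁ = 236.9 mol/s.
Yield of A: 1ξ₂ / 282 = 0.276 → ξ₂ = 77.83 mol/s.
Outlet amounts (n = n₀ + Σ ν·ξ):
  B: 282 − 1(236.9) = 45.12
  D: 0 + 1(236.9) − 2(77.83) = 81.22
  A: 0 + 1(77.83) = 77.83
Total out = 204.2 mol/s; y_D = 81.22 / 204.2 = 0.3978.

0.398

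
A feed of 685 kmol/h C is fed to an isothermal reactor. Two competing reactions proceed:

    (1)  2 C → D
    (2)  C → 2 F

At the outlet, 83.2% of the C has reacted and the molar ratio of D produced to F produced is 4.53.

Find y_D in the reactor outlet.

0.607

Conversion of C: C consumed = 0.832 × 685 = 569.9 kmol/h = 2ξ₁ + 1ξ₂.
Selectivity: 1ξ₁ / (2ξ₂) = 4.53 → ξ₁ = 9.06 ξ₂.
Substitute: (2·9.06 + 1) ξ₂ = 569.9 → ξ₂ = 29.81 kmol/h, ξ₁ = 270.1 kmol/h.
Outlet amounts (n = n₀ + Σ ν·ξ):
  C: 685 − 2(270.1) − 1(29.81) = 115.1
  D: 0 + 1(270.1) = 270.1
  F: 0 + 2(29.81) = 59.62
Total out = 444.8 kmol/h; y_D = 270.1 / 444.8 = 0.6072.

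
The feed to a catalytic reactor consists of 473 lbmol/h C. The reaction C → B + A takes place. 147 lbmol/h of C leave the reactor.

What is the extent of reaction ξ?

ξ = 326 lbmol/h

For C: n = n₀ − 1ξ → 147 = 473 − 1ξ, giving ξ = 326 lbmol/h.
Outlet amounts (n = n₀ + ν ξ):
  C: 473 − 1(326) = 147
  B: 0 + 1(326) = 326
  A: 0 + 1(326) = 326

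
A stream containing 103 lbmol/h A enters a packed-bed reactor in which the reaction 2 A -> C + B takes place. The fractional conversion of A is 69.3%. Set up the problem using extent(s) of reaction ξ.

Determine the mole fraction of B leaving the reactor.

A reacted = 0.693 × 103 = 71.38 lbmol/h; ν_A = −2, so ξ = 71.38/2 = 35.69 lbmol/h.
Outlet amounts (n = n₀ + ν ξ):
  A: 103 − 2(35.69) = 31.62
  C: 0 + 1(35.69) = 35.69
  B: 0 + 1(35.69) = 35.69
Total out = 103 lbmol/h; y_B = 35.69 / 103 = 0.3465.

0.346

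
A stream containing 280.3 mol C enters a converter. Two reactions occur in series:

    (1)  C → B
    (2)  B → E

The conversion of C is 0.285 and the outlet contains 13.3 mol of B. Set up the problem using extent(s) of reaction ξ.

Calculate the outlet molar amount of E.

66.6 mol

Conversion of C: C consumed = 1ξ₁ = 0.285 × 280.3 → ξ₁ = 79.89 mol.
B balance: n_B = 0 + 1ξ₁ − 1ξ₂ = 13.3 → ξ₂ = (1·79.89 − 13.3)/1 = 66.59 mol.
Outlet amounts (n = n₀ + Σ ν·ξ):
  C: 280.3 − 1(79.89) = 200.4
  B: 0 + 1(79.89) − 1(66.59) = 13.3
  E: 0 + 1(66.59) = 66.59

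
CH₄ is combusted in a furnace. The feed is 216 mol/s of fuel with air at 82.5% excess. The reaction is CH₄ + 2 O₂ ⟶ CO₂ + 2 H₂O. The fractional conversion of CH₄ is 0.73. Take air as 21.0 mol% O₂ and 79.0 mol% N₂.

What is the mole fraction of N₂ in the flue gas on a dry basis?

Stoichiometric O₂ = 2 × 216 = 432 mol/s; O₂ fed = 432 × 1.825 = 788.4 mol/s.
N₂ fed = 788.4 × 79/21 = 2966 mol/s.
Fuel reacted = 0.73 × 216 → ξ = 157.7 mol/s.
Outlet (n = n₀ + ν ξ):
  CH₄: 216 − 1(157.7) = 58.32
  O₂: 788.4 − 2(157.7) = 473
  N₂: 2966 (inert)
  CO₂: 0 + 1(157.7) = 157.7
  H₂O: 0 + 2(157.7) = 315.4
Dry total = 3655 mol/s; y_N₂ (dry) = 2966 / 3655 = 0.8115.

0.811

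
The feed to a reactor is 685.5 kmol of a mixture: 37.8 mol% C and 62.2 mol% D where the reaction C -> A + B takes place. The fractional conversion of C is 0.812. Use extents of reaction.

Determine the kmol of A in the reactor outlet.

C reacted = 0.812 × 259.1 = 210.4 kmol; ν_C = −1, so ξ = 210.4/1 = 210.4 kmol.
Outlet amounts (n = n₀ + ν ξ):
  C: 259.1 − 1(210.4) = 48.71
  A: 0 + 1(210.4) = 210.4
  B: 0 + 1(210.4) = 210.4
  D: 426.4 (inert)

210 kmol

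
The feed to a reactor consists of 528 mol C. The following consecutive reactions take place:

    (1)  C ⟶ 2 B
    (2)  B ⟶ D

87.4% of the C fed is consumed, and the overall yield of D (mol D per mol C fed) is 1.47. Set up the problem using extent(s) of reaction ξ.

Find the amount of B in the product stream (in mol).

Conversion of C: C consumed = 1ξ₁ = 0.874 × 528 → ξ₁ = 461.5 mol.
Yield of D: 1ξ₂ / 528 = 1.47 → ξ₂ = 776.2 mol.
Outlet amounts (n = n₀ + Σ ν·ξ):
  C: 528 − 1(461.5) = 66.53
  B: 0 + 2(461.5) − 1(776.2) = 146.8
  D: 0 + 1(776.2) = 776.2

147 mol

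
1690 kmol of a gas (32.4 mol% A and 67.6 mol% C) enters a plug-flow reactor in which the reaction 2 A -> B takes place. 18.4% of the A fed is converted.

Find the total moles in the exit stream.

1640 kmol

A reacted = 0.184 × 547.6 = 100.8 kmol; ν_A = −2, so ξ = 100.8/2 = 50.38 kmol.
Outlet amounts (n = n₀ + ν ξ):
  A: 547.6 − 2(50.38) = 446.8
  B: 0 + 1(50.38) = 50.38
  C: 1142 (inert)
Total out = 446.8 + 50.38 + 1142 = 1640 kmol.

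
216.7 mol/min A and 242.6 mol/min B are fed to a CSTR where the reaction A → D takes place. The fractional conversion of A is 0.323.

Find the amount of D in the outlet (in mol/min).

A reacted = 0.323 × 216.7 = 69.99 mol/min; ν_A = −1, so ξ = 69.99/1 = 69.99 mol/min.
Outlet amounts (n = n₀ + ν ξ):
  A: 216.7 − 1(69.99) = 146.7
  D: 0 + 1(69.99) = 69.99
  B: 242.6 (inert)

70 mol/min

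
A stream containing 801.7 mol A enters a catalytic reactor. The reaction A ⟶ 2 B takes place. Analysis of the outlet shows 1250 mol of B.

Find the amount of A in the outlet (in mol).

177 mol

For B: n = n₀ + 2ξ → 1250 = 0 + 2ξ, giving ξ = 625 mol.
Outlet amounts (n = n₀ + ν ξ):
  A: 801.7 − 1(625) = 176.7
  B: 0 + 2(625) = 1250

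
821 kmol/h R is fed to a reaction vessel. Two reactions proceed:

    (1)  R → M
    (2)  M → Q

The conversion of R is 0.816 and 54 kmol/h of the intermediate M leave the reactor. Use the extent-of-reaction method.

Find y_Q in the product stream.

0.75

Conversion of R: R consumed = 1ξ₁ = 0.816 × 821 → ξ₁ = 669.9 kmol/h.
M balance: n_M = 0 + 1ξ₁ − 1ξ₂ = 54 → ξ₂ = (1·669.9 − 54)/1 = 615.9 kmol/h.
Outlet amounts (n = n₀ + Σ ν·ξ):
  R: 821 − 1(669.9) = 151.1
  M: 0 + 1(669.9) − 1(615.9) = 54
  Q: 0 + 1(615.9) = 615.9
Total out = 821 kmol/h; y_Q = 615.9 / 821 = 0.7502.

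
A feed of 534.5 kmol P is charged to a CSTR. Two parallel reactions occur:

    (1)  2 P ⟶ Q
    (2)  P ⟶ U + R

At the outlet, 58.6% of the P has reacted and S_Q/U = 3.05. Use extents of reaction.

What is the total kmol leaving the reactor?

444 kmol

Conversion of P: P consumed = 0.586 × 534.5 = 313.2 kmol = 2ξ₁ + 1ξ₂.
Selectivity: 1ξ₁ / (1ξ₂) = 3.05 → ξ₁ = 3.05 ξ₂.
Substitute: (2·3.05 + 1) ξ₂ = 313.2 → ξ₂ = 44.12 kmol, ξ₁ = 134.6 kmol.
Outlet amounts (n = n₀ + Σ ν·ξ):
  P: 534.5 − 2(134.6) − 1(44.12) = 221.3
  Q: 0 + 1(134.6) = 134.6
  U: 0 + 1(44.12) = 44.12
  R: 0 + 1(44.12) = 44.12
Total out = 221.3 + 134.6 + 44.12 + 44.12 = 444.1 kmol.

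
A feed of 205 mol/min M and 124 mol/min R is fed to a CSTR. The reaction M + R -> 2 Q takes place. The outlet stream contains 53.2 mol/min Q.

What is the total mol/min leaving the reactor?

For Q: n = n₀ + 2ξ → 53.2 = 0 + 2ξ, giving ξ = 26.6 mol/min.
Outlet amounts (n = n₀ + ν ξ):
  M: 205 − 1(26.6) = 178.4
  R: 124 − 1(26.6) = 97.4
  Q: 0 + 2(26.6) = 53.2
Total out = 178.4 + 97.4 + 53.2 = 329 mol/min.

329 mol/min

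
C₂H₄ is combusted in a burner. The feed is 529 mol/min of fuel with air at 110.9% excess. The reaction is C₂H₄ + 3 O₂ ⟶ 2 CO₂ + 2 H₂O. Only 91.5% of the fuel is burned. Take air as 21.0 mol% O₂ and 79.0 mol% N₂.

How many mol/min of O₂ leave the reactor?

Stoichiometric O₂ = 3 × 529 = 1587 mol/min; O₂ fed = 1587 × 2.109 = 3347 mol/min.
N₂ fed = 3347 × 79/21 = 12590 mol/min.
Fuel reacted = 0.915 × 529 → ξ = 484 mol/min.
Outlet (n = n₀ + ν ξ):
  C₂H₄: 529 − 1(484) = 44.96
  O₂: 3347 − 3(484) = 1895
  N₂: 12590 (inert)
  CO₂: 0 + 2(484) = 968.1
  H₂O: 0 + 2(484) = 968.1

1890 mol/min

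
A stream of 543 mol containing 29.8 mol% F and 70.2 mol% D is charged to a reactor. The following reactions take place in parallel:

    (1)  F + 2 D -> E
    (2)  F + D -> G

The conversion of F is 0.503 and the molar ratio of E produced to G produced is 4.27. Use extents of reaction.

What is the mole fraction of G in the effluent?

Conversion of F: F consumed = 0.503 × 161.8 = 81.39 mol = 1ξ₁ + 1ξ₂.
Selectivity: 1ξ₁ / (1ξ₂) = 4.27 → ξ₁ = 4.27 ξ₂.
Substitute: (1·4.27 + 1) ξ₂ = 81.39 → ξ₂ = 15.44 mol, ξ₁ = 65.95 mol.
Outlet amounts (n = n₀ + Σ ν·ξ):
  F: 161.8 − 1(65.95) − 1(15.44) = 80.42
  D: 381.2 − 2(65.95) − 1(15.44) = 233.8
  E: 0 + 1(65.95) = 65.95
  G: 0 + 1(15.44) = 15.44
Total out = 395.7 mol; y_G = 15.44 / 395.7 = 0.03903.

0.039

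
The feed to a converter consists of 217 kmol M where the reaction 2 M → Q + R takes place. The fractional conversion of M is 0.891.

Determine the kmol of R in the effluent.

M reacted = 0.891 × 217 = 193.3 kmol; ν_M = −2, so ξ = 193.3/2 = 96.67 kmol.
Outlet amounts (n = n₀ + ν ξ):
  M: 217 − 2(96.67) = 23.65
  Q: 0 + 1(96.67) = 96.67
  R: 0 + 1(96.67) = 96.67

96.7 kmol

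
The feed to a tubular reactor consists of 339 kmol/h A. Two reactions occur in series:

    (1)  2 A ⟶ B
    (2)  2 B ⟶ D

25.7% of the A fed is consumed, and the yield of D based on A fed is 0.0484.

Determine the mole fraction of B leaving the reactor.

Conversion of A: A consumed = 2ξ₁ = 0.257 × 339 → ξ₁ = 43.56 kmol/h.
Yield of D: 1ξ₂ / 339 = 0.0484 → ξ₂ = 16.41 kmol/h.
Outlet amounts (n = n₀ + Σ ν·ξ):
  A: 339 − 2(43.56) = 251.9
  B: 0 + 1(43.56) − 2(16.41) = 10.75
  D: 0 + 1(16.41) = 16.41
Total out = 279 kmol/h; y_B = 10.75 / 279 = 0.03851.

0.0385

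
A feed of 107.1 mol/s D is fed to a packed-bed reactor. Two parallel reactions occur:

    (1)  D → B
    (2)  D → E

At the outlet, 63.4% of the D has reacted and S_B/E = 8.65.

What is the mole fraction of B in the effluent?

Conversion of D: D consumed = 0.634 × 107.1 = 67.9 mol/s = 1ξ₁ + 1ξ₂.
Selectivity: 1ξ₁ / (1ξ₂) = 8.65 → ξ₁ = 8.65 ξ₂.
Substitute: (1·8.65 + 1) ξ₂ = 67.9 → ξ₂ = 7.036 mol/s, ξ₁ = 60.86 mol/s.
Outlet amounts (n = n₀ + Σ ν·ξ):
  D: 107.1 − 1(60.86) − 1(7.036) = 39.2
  B: 0 + 1(60.86) = 60.86
  E: 0 + 1(7.036) = 7.036
Total out = 107.1 mol/s; y_B = 60.86 / 107.1 = 0.5683.

0.568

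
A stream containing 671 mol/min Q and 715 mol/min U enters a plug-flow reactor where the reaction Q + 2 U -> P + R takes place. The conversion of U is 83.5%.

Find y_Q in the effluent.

0.343

U reacted = 0.835 × 715 = 597 mol/min; ν_U = −2, so ξ = 597/2 = 298.5 mol/min.
Outlet amounts (n = n₀ + ν ξ):
  Q: 671 − 1(298.5) = 372.5
  U: 715 − 2(298.5) = 118
  P: 0 + 1(298.5) = 298.5
  R: 0 + 1(298.5) = 298.5
Total out = 1087 mol/min; y_Q = 372.5 / 1087 = 0.3425.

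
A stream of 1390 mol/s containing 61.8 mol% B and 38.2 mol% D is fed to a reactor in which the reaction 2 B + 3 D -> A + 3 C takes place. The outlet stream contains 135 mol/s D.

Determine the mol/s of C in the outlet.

396 mol/s

For D: n = n₀ − 3ξ → 135 = 531 − 3ξ, giving ξ = 132 mol/s.
Outlet amounts (n = n₀ + ν ξ):
  B: 859 − 2(132) = 595
  D: 531 − 3(132) = 135
  A: 0 + 1(132) = 132
  C: 0 + 3(132) = 396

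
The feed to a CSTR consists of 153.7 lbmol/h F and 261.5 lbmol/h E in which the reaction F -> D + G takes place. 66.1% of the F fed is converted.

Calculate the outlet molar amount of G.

F reacted = 0.661 × 153.7 = 101.6 lbmol/h; ν_F = −1, so ξ = 101.6/1 = 101.6 lbmol/h.
Outlet amounts (n = n₀ + ν ξ):
  F: 153.7 − 1(101.6) = 52.1
  D: 0 + 1(101.6) = 101.6
  G: 0 + 1(101.6) = 101.6
  E: 261.5 (inert)

102 lbmol/h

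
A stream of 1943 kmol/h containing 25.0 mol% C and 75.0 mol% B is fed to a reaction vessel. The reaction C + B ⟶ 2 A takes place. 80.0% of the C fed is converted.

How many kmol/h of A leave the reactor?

C reacted = 0.8 × 485.8 = 388.6 kmol/h; ν_C = −1, so ξ = 388.6/1 = 388.6 kmol/h.
Outlet amounts (n = n₀ + ν ξ):
  C: 485.8 − 1(388.6) = 97.15
  B: 1457 − 1(388.6) = 1069
  A: 0 + 2(388.6) = 777.2

777 kmol/h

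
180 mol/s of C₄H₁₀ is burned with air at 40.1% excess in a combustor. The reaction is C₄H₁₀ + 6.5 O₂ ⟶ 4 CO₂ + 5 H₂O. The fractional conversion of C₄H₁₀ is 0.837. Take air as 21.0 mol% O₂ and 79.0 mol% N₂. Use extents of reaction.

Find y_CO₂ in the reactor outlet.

0.0734

Stoichiometric O₂ = 6.5 × 180 = 1170 mol/s; O₂ fed = 1170 × 1.401 = 1639 mol/s.
N₂ fed = 1639 × 79/21 = 6166 mol/s.
Fuel reacted = 0.837 × 180 → ξ = 150.7 mol/s.
Outlet (n = n₀ + ν ξ):
  C₄H₁₀: 180 − 1(150.7) = 29.34
  O₂: 1639 − 6.5(150.7) = 659.9
  N₂: 6166 (inert)
  CO₂: 0 + 4(150.7) = 602.6
  H₂O: 0 + 5(150.7) = 753.3
Total out = 8212 mol/s; y_CO₂ = 602.6 / 8212 = 0.07339.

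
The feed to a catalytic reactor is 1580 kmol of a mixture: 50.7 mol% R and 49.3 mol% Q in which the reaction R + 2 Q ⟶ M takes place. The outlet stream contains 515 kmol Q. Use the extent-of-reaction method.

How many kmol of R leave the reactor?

669 kmol

For Q: n = n₀ − 2ξ → 515 = 778.9 − 2ξ, giving ξ = 132 kmol.
Outlet amounts (n = n₀ + ν ξ):
  R: 801.1 − 1(132) = 669.1
  Q: 778.9 − 2(132) = 515
  M: 0 + 1(132) = 132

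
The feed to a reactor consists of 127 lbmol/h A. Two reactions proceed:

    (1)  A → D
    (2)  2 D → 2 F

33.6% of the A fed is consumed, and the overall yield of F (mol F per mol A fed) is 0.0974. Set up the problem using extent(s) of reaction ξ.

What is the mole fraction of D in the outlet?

Conversion of A: A consumed = 1ξ₁ = 0.336 × 127 → ξ₁ = 42.67 lbmol/h.
Yield of F: 2ξ₂ / 127 = 0.0974 → ξ₂ = 6.185 lbmol/h.
Outlet amounts (n = n₀ + Σ ν·ξ):
  A: 127 − 1(42.67) = 84.33
  D: 0 + 1(42.67) − 2(6.185) = 30.3
  F: 0 + 2(6.185) = 12.37
Total out = 127 lbmol/h; y_D = 30.3 / 127 = 0.2386.

0.239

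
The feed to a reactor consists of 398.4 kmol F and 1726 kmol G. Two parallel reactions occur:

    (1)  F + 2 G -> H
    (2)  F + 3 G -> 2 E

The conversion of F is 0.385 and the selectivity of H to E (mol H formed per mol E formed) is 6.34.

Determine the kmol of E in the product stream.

Conversion of F: F consumed = 0.385 × 398.4 = 153.4 kmol = 1ξ₁ + 1ξ₂.
Selectivity: 1ξ₁ / (2ξ₂) = 6.34 → ξ₁ = 12.68 ξ₂.
Substitute: (1·12.68 + 1) ξ₂ = 153.4 → ξ₂ = 11.21 kmol, ξ₁ = 142.2 kmol.
Outlet amounts (n = n₀ + Σ ν·ξ):
  F: 398.4 − 1(142.2) − 1(11.21) = 245
  G: 1726 − 2(142.2) − 3(11.21) = 1408
  H: 0 + 1(142.2) = 142.2
  E: 0 + 2(11.21) = 22.42

22.4 kmol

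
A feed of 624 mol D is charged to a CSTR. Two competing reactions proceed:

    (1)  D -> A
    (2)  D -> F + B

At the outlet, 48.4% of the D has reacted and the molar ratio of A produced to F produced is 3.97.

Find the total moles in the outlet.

685 mol

Conversion of D: D consumed = 0.484 × 624 = 302 mol = 1ξ₁ + 1ξ₂.
Selectivity: 1ξ₁ / (1ξ₂) = 3.97 → ξ₁ = 3.97 ξ₂.
Substitute: (1·3.97 + 1) ξ₂ = 302 → ξ₂ = 60.77 mol, ξ₁ = 241.2 mol.
Outlet amounts (n = n₀ + Σ ν·ξ):
  D: 624 − 1(241.2) − 1(60.77) = 322
  A: 0 + 1(241.2) = 241.2
  F: 0 + 1(60.77) = 60.77
  B: 0 + 1(60.77) = 60.77
Total out = 322 + 241.2 + 60.77 + 60.77 = 684.8 mol.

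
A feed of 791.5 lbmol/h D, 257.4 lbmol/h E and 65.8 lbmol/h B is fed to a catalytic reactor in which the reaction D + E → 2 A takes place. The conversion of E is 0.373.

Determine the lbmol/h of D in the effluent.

E reacted = 0.373 × 257.4 = 96.01 lbmol/h; ν_E = −1, so ξ = 96.01/1 = 96.01 lbmol/h.
Outlet amounts (n = n₀ + ν ξ):
  D: 791.5 − 1(96.01) = 695.5
  E: 257.4 − 1(96.01) = 161.4
  A: 0 + 2(96.01) = 192
  B: 65.8 (inert)

695 lbmol/h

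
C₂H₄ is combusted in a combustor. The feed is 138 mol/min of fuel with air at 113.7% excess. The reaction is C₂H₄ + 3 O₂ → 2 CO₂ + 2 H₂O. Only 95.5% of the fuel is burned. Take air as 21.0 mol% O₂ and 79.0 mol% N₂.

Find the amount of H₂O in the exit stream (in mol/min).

Stoichiometric O₂ = 3 × 138 = 414 mol/min; O₂ fed = 414 × 2.137 = 884.7 mol/min.
N₂ fed = 884.7 × 79/21 = 3328 mol/min.
Fuel reacted = 0.955 × 138 → ξ = 131.8 mol/min.
Outlet (n = n₀ + ν ξ):
  C₂H₄: 138 − 1(131.8) = 6.21
  O₂: 884.7 − 3(131.8) = 489.3
  N₂: 3328 (inert)
  CO₂: 0 + 2(131.8) = 263.6
  H₂O: 0 + 2(131.8) = 263.6

264 mol/min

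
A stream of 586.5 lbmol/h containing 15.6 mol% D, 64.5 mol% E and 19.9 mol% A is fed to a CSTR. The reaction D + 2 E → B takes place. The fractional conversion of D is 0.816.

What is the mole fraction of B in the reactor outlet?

D reacted = 0.816 × 91.49 = 74.66 lbmol/h; ν_D = −1, so ξ = 74.66/1 = 74.66 lbmol/h.
Outlet amounts (n = n₀ + ν ξ):
  D: 91.49 − 1(74.66) = 16.83
  E: 378.3 − 2(74.66) = 229
  B: 0 + 1(74.66) = 74.66
  A: 116.7 (inert)
Total out = 437.2 lbmol/h; y_B = 74.66 / 437.2 = 0.1708.

0.171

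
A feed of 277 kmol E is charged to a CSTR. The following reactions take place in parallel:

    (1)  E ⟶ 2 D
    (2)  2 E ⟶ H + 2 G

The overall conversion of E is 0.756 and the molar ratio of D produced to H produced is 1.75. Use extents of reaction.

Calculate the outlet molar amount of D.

Conversion of E: E consumed = 0.756 × 277 = 209.4 kmol = 1ξ₁ + 2ξ₂.
Selectivity: 2ξ₁ / (1ξ₂) = 1.75 → ξ₁ = 0.875 ξ₂.
Substitute: (1·0.875 + 2) ξ₂ = 209.4 → ξ₂ = 72.84 kmol, ξ₁ = 63.73 kmol.
Outlet amounts (n = n₀ + Σ ν·ξ):
  E: 277 − 1(63.73) − 2(72.84) = 67.59
  D: 0 + 2(63.73) = 127.5
  H: 0 + 1(72.84) = 72.84
  G: 0 + 2(72.84) = 145.7

127 kmol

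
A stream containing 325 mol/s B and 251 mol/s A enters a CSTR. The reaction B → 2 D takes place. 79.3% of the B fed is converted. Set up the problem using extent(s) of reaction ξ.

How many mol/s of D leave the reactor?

B reacted = 0.793 × 325 = 257.7 mol/s; ν_B = −1, so ξ = 257.7/1 = 257.7 mol/s.
Outlet amounts (n = n₀ + ν ξ):
  B: 325 − 1(257.7) = 67.27
  D: 0 + 2(257.7) = 515.5
  A: 251 (inert)

515 mol/s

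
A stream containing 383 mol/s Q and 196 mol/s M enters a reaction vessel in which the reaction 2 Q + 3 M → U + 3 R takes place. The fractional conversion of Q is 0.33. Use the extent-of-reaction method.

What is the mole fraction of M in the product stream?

0.0124

Q reacted = 0.33 × 383 = 126.4 mol/s; ν_Q = −2, so ξ = 126.4/2 = 63.2 mol/s.
Outlet amounts (n = n₀ + ν ξ):
  Q: 383 − 2(63.2) = 256.6
  M: 196 − 3(63.2) = 6.415
  U: 0 + 1(63.2) = 63.2
  R: 0 + 3(63.2) = 189.6
Total out = 515.8 mol/s; y_M = 6.415 / 515.8 = 0.01244.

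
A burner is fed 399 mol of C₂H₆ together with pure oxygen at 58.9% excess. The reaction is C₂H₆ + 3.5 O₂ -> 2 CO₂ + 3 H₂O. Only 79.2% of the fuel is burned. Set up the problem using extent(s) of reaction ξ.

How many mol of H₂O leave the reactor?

Stoichiometric O₂ = 3.5 × 399 = 1396 mol; O₂ fed = 1396 × 1.589 = 2219 mol.
Fuel reacted = 0.792 × 399 → ξ = 316 mol.
Outlet (n = n₀ + ν ξ):
  C₂H₆: 399 − 1(316) = 82.99
  O₂: 2219 − 3.5(316) = 1113
  CO₂: 0 + 2(316) = 632
  H₂O: 0 + 3(316) = 948

948 mol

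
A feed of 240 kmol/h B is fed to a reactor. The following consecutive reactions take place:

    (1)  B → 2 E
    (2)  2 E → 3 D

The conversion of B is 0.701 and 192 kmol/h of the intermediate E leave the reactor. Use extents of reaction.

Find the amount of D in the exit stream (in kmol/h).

217 kmol/h

Conversion of B: B consumed = 1ξ₁ = 0.701 × 240 → ξ₁ = 168.2 kmol/h.
E balance: n_E = 0 + 2ξ₁ − 2ξ₂ = 192 → ξ₂ = (2·168.2 − 192)/2 = 72.24 kmol/h.
Outlet amounts (n = n₀ + Σ ν·ξ):
  B: 240 − 1(168.2) = 71.76
  E: 0 + 2(168.2) − 2(72.24) = 192
  D: 0 + 3(72.24) = 216.7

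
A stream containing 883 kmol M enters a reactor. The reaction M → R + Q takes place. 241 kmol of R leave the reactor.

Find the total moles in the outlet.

For R: n = n₀ + 1ξ → 241 = 0 + 1ξ, giving ξ = 241 kmol.
Outlet amounts (n = n₀ + ν ξ):
  M: 883 − 1(241) = 642
  R: 0 + 1(241) = 241
  Q: 0 + 1(241) = 241
Total out = 642 + 241 + 241 = 1124 kmol.

1120 kmol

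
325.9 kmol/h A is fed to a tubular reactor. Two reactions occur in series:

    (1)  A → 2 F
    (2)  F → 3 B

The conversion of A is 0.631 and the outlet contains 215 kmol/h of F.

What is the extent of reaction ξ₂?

ξ₂ = 196 kmol/h

Conversion of A: A consumed = 1ξ₁ = 0.631 × 325.9 → ξ₁ = 205.6 kmol/h.
F balance: n_F = 0 + 2ξ₁ − 1ξ₂ = 215 → ξ₂ = (2·205.6 − 215)/1 = 196.3 kmol/h.
Outlet amounts (n = n₀ + Σ ν·ξ):
  A: 325.9 − 1(205.6) = 120.3
  F: 0 + 2(205.6) − 1(196.3) = 215
  B: 0 + 3(196.3) = 588.9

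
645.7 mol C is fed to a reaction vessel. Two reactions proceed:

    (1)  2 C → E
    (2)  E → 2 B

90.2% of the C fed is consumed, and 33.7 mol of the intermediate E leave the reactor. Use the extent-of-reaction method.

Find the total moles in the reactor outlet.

Conversion of C: C consumed = 2ξ₁ = 0.902 × 645.7 → ξ₁ = 291.2 mol.
E balance: n_E = 0 + 1ξ₁ − 1ξ₂ = 33.7 → ξ₂ = (1·291.2 − 33.7)/1 = 257.5 mol.
Outlet amounts (n = n₀ + Σ ν·ξ):
  C: 645.7 − 2(291.2) = 63.28
  E: 0 + 1(291.2) − 1(257.5) = 33.7
  B: 0 + 2(257.5) = 515
Total out = 63.28 + 33.7 + 515 = 612 mol.

612 mol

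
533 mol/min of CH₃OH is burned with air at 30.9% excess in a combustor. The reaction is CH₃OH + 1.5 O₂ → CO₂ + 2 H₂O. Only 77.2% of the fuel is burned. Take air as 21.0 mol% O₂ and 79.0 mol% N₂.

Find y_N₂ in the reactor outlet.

0.688

Stoichiometric O₂ = 1.5 × 533 = 799.5 mol/min; O₂ fed = 799.5 × 1.309 = 1047 mol/min.
N₂ fed = 1047 × 79/21 = 3937 mol/min.
Fuel reacted = 0.772 × 533 → ξ = 411.5 mol/min.
Outlet (n = n₀ + ν ξ):
  CH₃OH: 533 − 1(411.5) = 121.5
  O₂: 1047 − 1.5(411.5) = 429.3
  N₂: 3937 (inert)
  CO₂: 0 + 1(411.5) = 411.5
  H₂O: 0 + 2(411.5) = 823
Total out = 5722 mol/min; y_N₂ = 3937 / 5722 = 0.688.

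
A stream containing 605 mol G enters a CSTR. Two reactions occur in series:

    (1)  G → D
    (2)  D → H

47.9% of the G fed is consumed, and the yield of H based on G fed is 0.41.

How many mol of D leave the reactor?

41.7 mol

Conversion of G: G consumed = 1ξ₁ = 0.479 × 605 → ξ₁ = 289.8 mol.
Yield of H: 1ξ₂ / 605 = 0.41 → ξ₂ = 248 mol.
Outlet amounts (n = n₀ + Σ ν·ξ):
  G: 605 − 1(289.8) = 315.2
  D: 0 + 1(289.8) − 1(248) = 41.75
  H: 0 + 1(248) = 248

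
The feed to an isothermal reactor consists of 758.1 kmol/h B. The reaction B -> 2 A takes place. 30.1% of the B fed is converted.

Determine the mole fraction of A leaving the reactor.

B reacted = 0.301 × 758.1 = 228.2 kmol/h; ν_B = −1, so ξ = 228.2/1 = 228.2 kmol/h.
Outlet amounts (n = n₀ + ν ξ):
  B: 758.1 − 1(228.2) = 529.9
  A: 0 + 2(228.2) = 456.4
Total out = 986.3 kmol/h; y_A = 456.4 / 986.3 = 0.4627.

0.463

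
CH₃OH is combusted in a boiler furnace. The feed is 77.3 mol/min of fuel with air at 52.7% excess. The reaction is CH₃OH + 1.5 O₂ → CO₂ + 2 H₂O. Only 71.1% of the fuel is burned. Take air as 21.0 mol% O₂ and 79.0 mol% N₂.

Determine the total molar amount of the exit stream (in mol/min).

948 mol/min

Stoichiometric O₂ = 1.5 × 77.3 = 115.9 mol/min; O₂ fed = 115.9 × 1.527 = 177.1 mol/min.
N₂ fed = 177.1 × 79/21 = 666.1 mol/min.
Fuel reacted = 0.711 × 77.3 → ξ = 54.96 mol/min.
Outlet (n = n₀ + ν ξ):
  CH₃OH: 77.3 − 1(54.96) = 22.34
  O₂: 177.1 − 1.5(54.96) = 94.62
  N₂: 666.1 (inert)
  CO₂: 0 + 1(54.96) = 54.96
  H₂O: 0 + 2(54.96) = 109.9
Total out = 22.34 + 94.62 + 666.1 + 54.96 + 109.9 = 947.9 mol/min.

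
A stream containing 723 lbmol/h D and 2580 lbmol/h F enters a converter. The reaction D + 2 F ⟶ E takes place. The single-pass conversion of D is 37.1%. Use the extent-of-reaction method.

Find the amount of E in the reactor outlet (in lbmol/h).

D reacted = 0.371 × 723 = 268.2 lbmol/h; ν_D = −1, so ξ = 268.2/1 = 268.2 lbmol/h.
Outlet amounts (n = n₀ + ν ξ):
  D: 723 − 1(268.2) = 454.8
  F: 2580 − 2(268.2) = 2044
  E: 0 + 1(268.2) = 268.2

268 lbmol/h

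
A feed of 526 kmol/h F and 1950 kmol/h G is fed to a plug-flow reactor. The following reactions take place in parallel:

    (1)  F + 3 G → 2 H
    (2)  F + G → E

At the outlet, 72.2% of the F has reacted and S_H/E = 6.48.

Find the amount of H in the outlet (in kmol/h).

580 kmol/h

Conversion of F: F consumed = 0.722 × 526 = 379.8 kmol/h = 1ξ₁ + 1ξ₂.
Selectivity: 2ξ₁ / (1ξ₂) = 6.48 → ξ₁ = 3.24 ξ₂.
Substitute: (1·3.24 + 1) ξ₂ = 379.8 → ξ₂ = 89.57 kmol/h, ξ₁ = 290.2 kmol/h.
Outlet amounts (n = n₀ + Σ ν·ξ):
  F: 526 − 1(290.2) − 1(89.57) = 146.2
  G: 1950 − 3(290.2) − 1(89.57) = 989.8
  H: 0 + 2(290.2) = 580.4
  E: 0 + 1(89.57) = 89.57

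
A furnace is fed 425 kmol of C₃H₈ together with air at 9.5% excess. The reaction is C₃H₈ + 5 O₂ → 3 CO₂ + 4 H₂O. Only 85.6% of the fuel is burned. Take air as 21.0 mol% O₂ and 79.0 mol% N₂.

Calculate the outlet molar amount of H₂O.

1460 kmol

Stoichiometric O₂ = 5 × 425 = 2125 kmol; O₂ fed = 2125 × 1.095 = 2327 kmol.
N₂ fed = 2327 × 79/21 = 8753 kmol.
Fuel reacted = 0.856 × 425 → ξ = 363.8 kmol.
Outlet (n = n₀ + ν ξ):
  C₃H₈: 425 − 1(363.8) = 61.2
  O₂: 2327 − 5(363.8) = 507.9
  N₂: 8753 (inert)
  CO₂: 0 + 3(363.8) = 1091
  H₂O: 0 + 4(363.8) = 1455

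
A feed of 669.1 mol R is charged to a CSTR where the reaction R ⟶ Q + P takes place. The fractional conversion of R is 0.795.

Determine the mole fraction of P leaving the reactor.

0.443

R reacted = 0.795 × 669.1 = 531.9 mol; ν_R = −1, so ξ = 531.9/1 = 531.9 mol.
Outlet amounts (n = n₀ + ν ξ):
  R: 669.1 − 1(531.9) = 137.2
  Q: 0 + 1(531.9) = 531.9
  P: 0 + 1(531.9) = 531.9
Total out = 1201 mol; y_P = 531.9 / 1201 = 0.4429.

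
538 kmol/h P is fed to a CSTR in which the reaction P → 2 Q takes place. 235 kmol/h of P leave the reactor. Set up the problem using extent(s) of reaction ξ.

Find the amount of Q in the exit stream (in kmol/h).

606 kmol/h

For P: n = n₀ − 1ξ → 235 = 538 − 1ξ, giving ξ = 303 kmol/h.
Outlet amounts (n = n₀ + ν ξ):
  P: 538 − 1(303) = 235
  Q: 0 + 2(303) = 606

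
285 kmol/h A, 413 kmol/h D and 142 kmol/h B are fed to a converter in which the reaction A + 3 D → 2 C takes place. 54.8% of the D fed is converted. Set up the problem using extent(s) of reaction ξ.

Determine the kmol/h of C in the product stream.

151 kmol/h

D reacted = 0.548 × 413 = 226.3 kmol/h; ν_D = −3, so ξ = 226.3/3 = 75.44 kmol/h.
Outlet amounts (n = n₀ + ν ξ):
  A: 285 − 1(75.44) = 209.6
  D: 413 − 3(75.44) = 186.7
  C: 0 + 2(75.44) = 150.9
  B: 142 (inert)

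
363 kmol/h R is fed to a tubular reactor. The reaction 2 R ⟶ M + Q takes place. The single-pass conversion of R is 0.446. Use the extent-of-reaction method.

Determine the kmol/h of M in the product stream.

80.9 kmol/h

R reacted = 0.446 × 363 = 161.9 kmol/h; ν_R = −2, so ξ = 161.9/2 = 80.95 kmol/h.
Outlet amounts (n = n₀ + ν ξ):
  R: 363 − 2(80.95) = 201.1
  M: 0 + 1(80.95) = 80.95
  Q: 0 + 1(80.95) = 80.95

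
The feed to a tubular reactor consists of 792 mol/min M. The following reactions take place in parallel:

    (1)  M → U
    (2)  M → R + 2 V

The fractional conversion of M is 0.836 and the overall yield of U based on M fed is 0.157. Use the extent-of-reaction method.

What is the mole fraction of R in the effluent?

0.288

Yield of U: 1ξ₁ / 792 = 0.157 → ξ₁ = 124.3 mol/min.
Conversion of M: 1ξ₁ + 1ξ₂ = 0.836 × 792 = 662.1 → ξ₂ = 537.8 mol/min.
Outlet amounts (n = n₀ + Σ ν·ξ):
  M: 792 − 1(124.3) − 1(537.8) = 129.9
  U: 0 + 1(124.3) = 124.3
  R: 0 + 1(537.8) = 537.8
  V: 0 + 2(537.8) = 1076
Total out = 1868 mol/min; y_R = 537.8 / 1868 = 0.288.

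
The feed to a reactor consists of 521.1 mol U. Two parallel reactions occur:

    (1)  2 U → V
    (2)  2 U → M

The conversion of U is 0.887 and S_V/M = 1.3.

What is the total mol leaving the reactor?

290 mol

Conversion of U: U consumed = 0.887 × 521.1 = 462.2 mol = 2ξ₁ + 2ξ₂.
Selectivity: 1ξ₁ / (1ξ₂) = 1.3 → ξ₁ = 1.3 ξ₂.
Substitute: (2·1.3 + 2) ξ₂ = 462.2 → ξ₂ = 100.5 mol, ξ₁ = 130.6 mol.
Outlet amounts (n = n₀ + Σ ν·ξ):
  U: 521.1 − 2(130.6) − 2(100.5) = 58.88
  V: 0 + 1(130.6) = 130.6
  M: 0 + 1(100.5) = 100.5
Total out = 58.88 + 130.6 + 100.5 = 290 mol.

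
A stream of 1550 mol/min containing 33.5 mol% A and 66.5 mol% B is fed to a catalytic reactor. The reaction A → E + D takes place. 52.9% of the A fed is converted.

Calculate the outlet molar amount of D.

275 mol/min

A reacted = 0.529 × 519.2 = 274.7 mol/min; ν_A = −1, so ξ = 274.7/1 = 274.7 mol/min.
Outlet amounts (n = n₀ + ν ξ):
  A: 519.2 − 1(274.7) = 244.6
  E: 0 + 1(274.7) = 274.7
  D: 0 + 1(274.7) = 274.7
  B: 1031 (inert)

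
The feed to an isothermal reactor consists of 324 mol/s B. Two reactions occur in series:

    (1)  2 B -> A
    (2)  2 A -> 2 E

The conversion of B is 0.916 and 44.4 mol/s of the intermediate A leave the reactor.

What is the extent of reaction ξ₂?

ξ₂ = 52 mol/s

Conversion of B: B consumed = 2ξ₁ = 0.916 × 324 → ξ₁ = 148.4 mol/s.
A balance: n_A = 0 + 1ξ₁ − 2ξ₂ = 44.4 → ξ₂ = (1·148.4 − 44.4)/2 = 52 mol/s.
Outlet amounts (n = n₀ + Σ ν·ξ):
  B: 324 − 2(148.4) = 27.22
  A: 0 + 1(148.4) − 2(52) = 44.4
  E: 0 + 2(52) = 104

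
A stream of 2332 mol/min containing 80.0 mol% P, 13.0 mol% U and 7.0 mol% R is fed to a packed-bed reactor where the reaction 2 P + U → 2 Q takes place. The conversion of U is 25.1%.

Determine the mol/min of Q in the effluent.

U reacted = 0.251 × 303.2 = 76.09 mol/min; ν_U = −1, so ξ = 76.09/1 = 76.09 mol/min.
Outlet amounts (n = n₀ + ν ξ):
  P: 1866 − 2(76.09) = 1713
  U: 303.2 − 1(76.09) = 227.1
  Q: 0 + 2(76.09) = 152.2
  R: 163.2 (inert)

152 mol/min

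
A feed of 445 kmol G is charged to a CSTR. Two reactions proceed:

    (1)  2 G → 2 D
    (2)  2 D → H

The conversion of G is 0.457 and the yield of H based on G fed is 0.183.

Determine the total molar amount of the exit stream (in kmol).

364 kmol

Conversion of G: G consumed = 2ξ₁ = 0.457 × 445 → ξ₁ = 101.7 kmol.
Yield of H: 1ξ₂ / 445 = 0.183 → ξ₂ = 81.44 kmol.
Outlet amounts (n = n₀ + Σ ν·ξ):
  G: 445 − 2(101.7) = 241.6
  D: 0 + 2(101.7) − 2(81.44) = 40.5
  H: 0 + 1(81.44) = 81.44
Total out = 241.6 + 40.5 + 81.44 = 363.6 kmol.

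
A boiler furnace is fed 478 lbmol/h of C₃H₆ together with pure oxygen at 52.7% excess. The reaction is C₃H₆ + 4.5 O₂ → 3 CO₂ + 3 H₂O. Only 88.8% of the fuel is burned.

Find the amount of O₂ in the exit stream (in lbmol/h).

1370 lbmol/h

Stoichiometric O₂ = 4.5 × 478 = 2151 lbmol/h; O₂ fed = 2151 × 1.527 = 3285 lbmol/h.
Fuel reacted = 0.888 × 478 → ξ = 424.5 lbmol/h.
Outlet (n = n₀ + ν ξ):
  C₃H₆: 478 − 1(424.5) = 53.54
  O₂: 3285 − 4.5(424.5) = 1374
  CO₂: 0 + 3(424.5) = 1273
  H₂O: 0 + 3(424.5) = 1273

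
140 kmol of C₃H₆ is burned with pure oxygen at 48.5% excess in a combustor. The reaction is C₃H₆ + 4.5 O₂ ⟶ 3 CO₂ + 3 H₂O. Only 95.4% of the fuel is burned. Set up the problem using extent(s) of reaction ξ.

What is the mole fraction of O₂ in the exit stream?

0.293

Stoichiometric O₂ = 4.5 × 140 = 630 kmol; O₂ fed = 630 × 1.485 = 935.5 kmol.
Fuel reacted = 0.954 × 140 → ξ = 133.6 kmol.
Outlet (n = n₀ + ν ξ):
  C₃H₆: 140 − 1(133.6) = 6.44
  O₂: 935.5 − 4.5(133.6) = 334.5
  CO₂: 0 + 3(133.6) = 400.7
  H₂O: 0 + 3(133.6) = 400.7
Total out = 1142 kmol; y_O₂ = 334.5 / 1142 = 0.2928.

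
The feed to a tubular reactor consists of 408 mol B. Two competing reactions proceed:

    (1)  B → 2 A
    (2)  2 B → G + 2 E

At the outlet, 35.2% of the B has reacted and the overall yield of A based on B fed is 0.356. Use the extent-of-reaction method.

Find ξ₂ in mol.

Yield of A: 2ξ₁ / 408 = 0.356 → ξ₁ = 72.62 mol.
Conversion of B: 1ξ₁ + 2ξ₂ = 0.352 × 408 = 143.6 → ξ₂ = 35.5 mol.
Outlet amounts (n = n₀ + Σ ν·ξ):
  B: 408 − 1(72.62) − 2(35.5) = 264.4
  A: 0 + 2(72.62) = 145.2
  G: 0 + 1(35.5) = 35.5
  E: 0 + 2(35.5) = 70.99

ξ₂ = 35.5 mol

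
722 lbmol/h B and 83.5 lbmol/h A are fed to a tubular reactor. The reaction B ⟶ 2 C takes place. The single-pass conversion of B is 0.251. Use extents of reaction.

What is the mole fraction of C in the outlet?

B reacted = 0.251 × 722 = 181.2 lbmol/h; ν_B = −1, so ξ = 181.2/1 = 181.2 lbmol/h.
Outlet amounts (n = n₀ + ν ξ):
  B: 722 − 1(181.2) = 540.8
  C: 0 + 2(181.2) = 362.4
  A: 83.5 (inert)
Total out = 986.7 lbmol/h; y_C = 362.4 / 986.7 = 0.3673.

0.367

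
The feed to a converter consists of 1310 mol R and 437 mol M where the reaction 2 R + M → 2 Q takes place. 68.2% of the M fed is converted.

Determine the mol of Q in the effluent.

596 mol

M reacted = 0.682 × 437 = 298 mol; ν_M = −1, so ξ = 298/1 = 298 mol.
Outlet amounts (n = n₀ + ν ξ):
  R: 1310 − 2(298) = 713.9
  M: 437 − 1(298) = 139
  Q: 0 + 2(298) = 596.1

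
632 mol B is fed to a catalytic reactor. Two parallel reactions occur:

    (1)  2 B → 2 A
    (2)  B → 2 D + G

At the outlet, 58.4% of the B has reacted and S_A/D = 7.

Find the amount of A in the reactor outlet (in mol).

344 mol

Conversion of B: B consumed = 0.584 × 632 = 369.1 mol = 2ξ₁ + 1ξ₂.
Selectivity: 2ξ₁ / (2ξ₂) = 7 → ξ₁ = 7 ξ₂.
Substitute: (2·7 + 1) ξ₂ = 369.1 → ξ₂ = 24.61 mol, ξ₁ = 172.2 mol.
Outlet amounts (n = n₀ + Σ ν·ξ):
  B: 632 − 2(172.2) − 1(24.61) = 262.9
  A: 0 + 2(172.2) = 344.5
  D: 0 + 2(24.61) = 49.21
  G: 0 + 1(24.61) = 24.61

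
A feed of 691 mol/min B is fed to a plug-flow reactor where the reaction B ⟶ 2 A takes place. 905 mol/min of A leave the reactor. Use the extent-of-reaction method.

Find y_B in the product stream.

0.209

For A: n = n₀ + 2ξ → 905 = 0 + 2ξ, giving ξ = 452.5 mol/min.
Outlet amounts (n = n₀ + ν ξ):
  B: 691 − 1(452.5) = 238.5
  A: 0 + 2(452.5) = 905
Total out = 1144 mol/min; y_B = 238.5 / 1144 = 0.2086.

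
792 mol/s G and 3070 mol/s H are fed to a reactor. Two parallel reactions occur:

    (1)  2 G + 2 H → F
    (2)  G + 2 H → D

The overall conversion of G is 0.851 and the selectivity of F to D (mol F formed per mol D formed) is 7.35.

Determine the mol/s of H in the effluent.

2350 mol/s

Conversion of G: G consumed = 0.851 × 792 = 674 mol/s = 2ξ₁ + 1ξ₂.
Selectivity: 1ξ₁ / (1ξ₂) = 7.35 → ξ₁ = 7.35 ξ₂.
Substitute: (2·7.35 + 1) ξ₂ = 674 → ξ₂ = 42.93 mol/s, ξ₁ = 315.5 mol/s.
Outlet amounts (n = n₀ + Σ ν·ξ):
  G: 792 − 2(315.5) − 1(42.93) = 118
  H: 3070 − 2(315.5) − 2(42.93) = 2353
  F: 0 + 1(315.5) = 315.5
  D: 0 + 1(42.93) = 42.93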